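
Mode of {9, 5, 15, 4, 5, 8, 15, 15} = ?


Frequencies: 4:1, 5:2, 8:1, 9:1, 15:3
Max frequency = 3
Mode = 15

Mode = 15


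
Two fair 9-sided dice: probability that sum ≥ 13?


Total outcomes = 9×9 = 81
Favorable (sum ≥ 13): 21
P = 21/81 = 0.2593

P = 0.2593


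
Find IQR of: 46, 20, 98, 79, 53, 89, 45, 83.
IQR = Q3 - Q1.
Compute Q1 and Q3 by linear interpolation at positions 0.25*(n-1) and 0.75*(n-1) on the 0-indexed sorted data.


Sorted: 20, 45, 46, 53, 79, 83, 89, 98
Q1 (25th %ile) = 45.7500
Q3 (75th %ile) = 84.5000
IQR = 84.5000 - 45.7500 = 38.7500

IQR = 38.7500


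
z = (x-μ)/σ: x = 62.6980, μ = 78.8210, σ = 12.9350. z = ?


z = (62.6980 - 78.8210)/12.9350
= -16.1230/12.9350
= -1.2465

z = -1.2465


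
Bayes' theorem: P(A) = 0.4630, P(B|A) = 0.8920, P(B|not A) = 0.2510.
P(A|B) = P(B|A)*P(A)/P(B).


P(B) = P(B|A)*P(A) + P(B|A')*P(A')
= 0.8920*0.4630 + 0.2510*0.5370
= 0.412996 + 0.134787 = 0.547783
P(A|B) = 0.412996/0.547783 = 0.7539

P(A|B) = 0.7539


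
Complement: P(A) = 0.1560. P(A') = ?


P(not A) = 1 - 0.1560 = 0.8440

P(not A) = 0.8440


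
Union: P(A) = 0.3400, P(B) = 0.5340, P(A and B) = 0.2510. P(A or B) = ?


P(A∪B) = 0.3400 + 0.5340 - 0.2510
= 0.8740 - 0.2510
= 0.6230

P(A∪B) = 0.6230


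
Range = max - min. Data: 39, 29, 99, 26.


Max = 99, Min = 26
Range = 99 - 26 = 73

Range = 73


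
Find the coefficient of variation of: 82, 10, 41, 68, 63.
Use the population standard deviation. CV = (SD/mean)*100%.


Mean = 52.8000
SD = 25.1348
CV = (25.1348/52.8000)*100 = 47.6039%

CV = 47.6039%


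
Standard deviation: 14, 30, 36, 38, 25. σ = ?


Mean = 28.6000
Variance = 74.2400
SD = sqrt(74.2400) = 8.6163

SD = 8.6163


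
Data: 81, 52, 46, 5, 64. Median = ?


Sorted: 5, 46, 52, 64, 81
n = 5 (odd)
Middle value = 52

Median = 52


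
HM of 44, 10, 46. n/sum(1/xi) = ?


Sum of reciprocals = 1/44 + 1/10 + 1/46 = 0.144466
HM = 3/0.144466 = 20.7661

HM = 20.7661


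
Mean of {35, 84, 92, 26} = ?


Sum = 35 + 84 + 92 + 26 = 237
n = 4
Mean = 237/4 = 59.2500

Mean = 59.2500


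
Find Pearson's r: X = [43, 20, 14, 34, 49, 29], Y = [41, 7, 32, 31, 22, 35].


Mean X = 31.5000, Mean Y = 28.0000
SD X = 12.175796, SD Y = 10.954451
Cov = 34.333333
r = 34.333333/(12.175796*10.954451) = 0.2574

r = 0.2574


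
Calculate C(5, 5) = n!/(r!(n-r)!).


C(5,5) = 5!/(5! × 0!)
= 120/(120 × 1)
= 1

C(5,5) = 1


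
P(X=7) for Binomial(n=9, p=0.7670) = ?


C(9,7) = 36
p^7 = 0.156159
(1-p)^2 = 0.054289
P = 36 * 0.156159 * 0.054289 = 0.3052

P(X=7) = 0.3052


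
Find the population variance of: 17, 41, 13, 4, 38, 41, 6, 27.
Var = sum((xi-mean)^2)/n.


Mean = 23.3750
Squared deviations: 40.6406, 310.6406, 107.6406, 375.3906, 213.8906, 310.6406, 301.8906, 13.1406
Sum = 1673.8750
Variance = 1673.8750/8 = 209.2344

Variance = 209.2344


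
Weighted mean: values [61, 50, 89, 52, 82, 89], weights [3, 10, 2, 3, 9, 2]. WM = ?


Numerator = 61*3 + 50*10 + 89*2 + 52*3 + 82*9 + 89*2 = 1933
Denominator = 3 + 10 + 2 + 3 + 9 + 2 = 29
WM = 1933/29 = 66.6552

WM = 66.6552


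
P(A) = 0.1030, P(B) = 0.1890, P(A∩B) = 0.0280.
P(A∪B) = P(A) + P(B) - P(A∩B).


P(A∪B) = 0.1030 + 0.1890 - 0.0280
= 0.2920 - 0.0280
= 0.2640

P(A∪B) = 0.2640


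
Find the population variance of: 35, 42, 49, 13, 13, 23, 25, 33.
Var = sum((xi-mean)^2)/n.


Mean = 29.1250
Squared deviations: 34.5156, 165.7656, 395.0156, 260.0156, 260.0156, 37.5156, 17.0156, 15.0156
Sum = 1184.8750
Variance = 1184.8750/8 = 148.1094

Variance = 148.1094


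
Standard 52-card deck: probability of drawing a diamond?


13 diamonds in 52 cards
P = 13/52 = 0.2500

P = 0.2500


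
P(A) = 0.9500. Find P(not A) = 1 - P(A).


P(not A) = 1 - 0.9500 = 0.0500

P(not A) = 0.0500


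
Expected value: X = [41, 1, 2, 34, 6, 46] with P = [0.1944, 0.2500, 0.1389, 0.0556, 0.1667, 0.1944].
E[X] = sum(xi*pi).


E[X] = 41*0.1944 + 1*0.2500 + 2*0.1389 + 34*0.0556 + 6*0.1667 + 46*0.1944
= 7.9704 + 0.2500 + 0.2778 + 1.8904 + 1.0002 + 8.9424
= 20.3312

E[X] = 20.3312


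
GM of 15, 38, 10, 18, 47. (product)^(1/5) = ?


Product = 15 × 38 × 10 × 18 × 47 = 4822200
GM = 4822200^(1/5) = 21.7095

GM = 21.7095


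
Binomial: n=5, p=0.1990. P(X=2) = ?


C(5,2) = 10
p^2 = 0.039601
(1-p)^3 = 0.513922
P = 10 * 0.039601 * 0.513922 = 0.2035

P(X=2) = 0.2035


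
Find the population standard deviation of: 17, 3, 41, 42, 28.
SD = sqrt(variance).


Mean = 26.2000
Variance = 218.9600
SD = sqrt(218.9600) = 14.7973

SD = 14.7973


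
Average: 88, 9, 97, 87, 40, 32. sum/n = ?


Sum = 88 + 9 + 97 + 87 + 40 + 32 = 353
n = 6
Mean = 353/6 = 58.8333

Mean = 58.8333


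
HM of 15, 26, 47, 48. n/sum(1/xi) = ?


Sum of reciprocals = 1/15 + 1/26 + 1/47 + 1/48 = 0.147238
HM = 4/0.147238 = 27.1669

HM = 27.1669


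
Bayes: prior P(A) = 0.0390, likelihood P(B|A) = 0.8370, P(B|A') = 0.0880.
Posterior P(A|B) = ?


P(B) = P(B|A)*P(A) + P(B|A')*P(A')
= 0.8370*0.0390 + 0.0880*0.9610
= 0.032643 + 0.084568 = 0.117211
P(A|B) = 0.032643/0.117211 = 0.2785

P(A|B) = 0.2785


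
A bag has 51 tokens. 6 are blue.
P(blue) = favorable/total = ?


P = 6/51 = 0.1176

P = 0.1176


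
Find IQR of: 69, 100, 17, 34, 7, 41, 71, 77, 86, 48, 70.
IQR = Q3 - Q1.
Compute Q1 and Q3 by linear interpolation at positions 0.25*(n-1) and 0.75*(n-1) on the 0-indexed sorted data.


Sorted: 7, 17, 34, 41, 48, 69, 70, 71, 77, 86, 100
Q1 (25th %ile) = 37.5000
Q3 (75th %ile) = 74.0000
IQR = 74.0000 - 37.5000 = 36.5000

IQR = 36.5000


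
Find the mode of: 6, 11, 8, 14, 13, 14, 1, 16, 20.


Frequencies: 1:1, 6:1, 8:1, 11:1, 13:1, 14:2, 16:1, 20:1
Max frequency = 2
Mode = 14

Mode = 14


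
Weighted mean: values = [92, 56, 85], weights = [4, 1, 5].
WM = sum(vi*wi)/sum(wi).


Numerator = 92*4 + 56*1 + 85*5 = 849
Denominator = 4 + 1 + 5 = 10
WM = 849/10 = 84.9000

WM = 84.9000


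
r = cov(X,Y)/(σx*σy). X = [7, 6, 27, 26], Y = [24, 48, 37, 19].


Mean X = 16.5000, Mean Y = 32.0000
SD X = 10.012492, SD Y = 11.335784
Cov = -40.750000
r = -40.750000/(10.012492*11.335784) = -0.3590

r = -0.3590


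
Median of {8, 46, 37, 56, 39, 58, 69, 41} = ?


Sorted: 8, 37, 39, 41, 46, 56, 58, 69
n = 8 (even)
Middle values: 41 and 46
Median = (41+46)/2 = 43.5000

Median = 43.5000


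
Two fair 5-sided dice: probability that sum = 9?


Total outcomes = 5×5 = 25
Favorable (sum = 9): 2
P = 2/25 = 0.0800

P = 0.0800


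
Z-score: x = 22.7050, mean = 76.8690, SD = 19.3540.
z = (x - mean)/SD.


z = (22.7050 - 76.8690)/19.3540
= -54.1640/19.3540
= -2.7986

z = -2.7986


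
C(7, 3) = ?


C(7,3) = 7!/(3! × 4!)
= 5040/(6 × 24)
= 35

C(7,3) = 35


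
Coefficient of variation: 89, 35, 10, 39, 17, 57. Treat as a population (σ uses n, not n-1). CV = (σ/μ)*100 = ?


Mean = 41.1667
SD = 26.2578
CV = (26.2578/41.1667)*100 = 63.7841%

CV = 63.7841%


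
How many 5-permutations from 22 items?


P(22,5) = 22!/17!
= 1124000727777607680000/355687428096000
= 3160080

P(22,5) = 3160080


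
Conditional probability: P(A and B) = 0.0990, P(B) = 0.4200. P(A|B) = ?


P(A|B) = 0.0990/0.4200 = 0.2357

P(A|B) = 0.2357


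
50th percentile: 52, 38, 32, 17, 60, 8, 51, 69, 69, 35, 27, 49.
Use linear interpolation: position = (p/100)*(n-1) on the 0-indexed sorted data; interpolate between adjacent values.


Sorted: 8, 17, 27, 32, 35, 38, 49, 51, 52, 60, 69, 69
n = 12
Index = 50/100 * 11 = 5.5000
Lower = data[5] = 38, Upper = data[6] = 49
P50 = 38 + 0.5000*(11) = 43.5000

P50 = 43.5000


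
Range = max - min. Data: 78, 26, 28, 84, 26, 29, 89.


Max = 89, Min = 26
Range = 89 - 26 = 63

Range = 63


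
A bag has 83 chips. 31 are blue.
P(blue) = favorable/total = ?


P = 31/83 = 0.3735

P = 0.3735


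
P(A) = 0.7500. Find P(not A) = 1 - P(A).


P(not A) = 1 - 0.7500 = 0.2500

P(not A) = 0.2500


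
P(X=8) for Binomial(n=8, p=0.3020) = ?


C(8,8) = 1
p^8 = 6.919195e-05
(1-p)^0 = 1.000000
P = 1 * 6.919195e-05 * 1.000000 = 6.9192e-05

P(X=8) = 6.9192e-05


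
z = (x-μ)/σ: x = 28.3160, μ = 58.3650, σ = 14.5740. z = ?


z = (28.3160 - 58.3650)/14.5740
= -30.0490/14.5740
= -2.0618

z = -2.0618


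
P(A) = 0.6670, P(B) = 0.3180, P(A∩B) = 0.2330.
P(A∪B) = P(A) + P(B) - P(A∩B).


P(A∪B) = 0.6670 + 0.3180 - 0.2330
= 0.9850 - 0.2330
= 0.7520

P(A∪B) = 0.7520


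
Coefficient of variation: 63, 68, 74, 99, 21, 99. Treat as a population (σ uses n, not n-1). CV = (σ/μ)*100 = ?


Mean = 70.6667
SD = 26.2974
CV = (26.2974/70.6667)*100 = 37.2134%

CV = 37.2134%


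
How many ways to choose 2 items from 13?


C(13,2) = 13!/(2! × 11!)
= 6227020800/(2 × 39916800)
= 78

C(13,2) = 78


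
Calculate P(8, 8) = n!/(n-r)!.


P(8,8) = 8!/0!
= 40320/1
= 40320

P(8,8) = 40320


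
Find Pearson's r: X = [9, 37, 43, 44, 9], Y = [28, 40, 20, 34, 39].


Mean X = 28.4000, Mean Y = 32.2000
SD X = 16.019988, SD Y = 7.440430
Cov = -26.680000
r = -26.680000/(16.019988*7.440430) = -0.2238

r = -0.2238


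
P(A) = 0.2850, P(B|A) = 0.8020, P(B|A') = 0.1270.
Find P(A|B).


P(B) = P(B|A)*P(A) + P(B|A')*P(A')
= 0.8020*0.2850 + 0.1270*0.7150
= 0.228570 + 0.090805 = 0.319375
P(A|B) = 0.228570/0.319375 = 0.7157

P(A|B) = 0.7157


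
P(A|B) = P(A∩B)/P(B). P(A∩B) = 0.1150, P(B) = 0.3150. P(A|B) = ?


P(A|B) = 0.1150/0.3150 = 0.3651

P(A|B) = 0.3651


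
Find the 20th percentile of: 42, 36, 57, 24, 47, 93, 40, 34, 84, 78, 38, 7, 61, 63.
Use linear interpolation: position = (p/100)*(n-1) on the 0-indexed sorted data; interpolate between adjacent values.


Sorted: 7, 24, 34, 36, 38, 40, 42, 47, 57, 61, 63, 78, 84, 93
n = 14
Index = 20/100 * 13 = 2.6000
Lower = data[2] = 34, Upper = data[3] = 36
P20 = 34 + 0.6000*(2) = 35.2000

P20 = 35.2000


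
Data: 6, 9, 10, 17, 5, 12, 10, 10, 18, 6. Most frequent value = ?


Frequencies: 5:1, 6:2, 9:1, 10:3, 12:1, 17:1, 18:1
Max frequency = 3
Mode = 10

Mode = 10


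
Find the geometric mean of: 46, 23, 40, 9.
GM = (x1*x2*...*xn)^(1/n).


Product = 46 × 23 × 40 × 9 = 380880
GM = 380880^(1/4) = 24.8426

GM = 24.8426


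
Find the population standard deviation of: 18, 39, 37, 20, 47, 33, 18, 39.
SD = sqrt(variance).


Mean = 31.3750
Variance = 110.2344
SD = sqrt(110.2344) = 10.4993

SD = 10.4993


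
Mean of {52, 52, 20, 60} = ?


Sum = 52 + 52 + 20 + 60 = 184
n = 4
Mean = 184/4 = 46.0000

Mean = 46.0000


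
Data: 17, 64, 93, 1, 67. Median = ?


Sorted: 1, 17, 64, 67, 93
n = 5 (odd)
Middle value = 64

Median = 64


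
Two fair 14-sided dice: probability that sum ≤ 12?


Total outcomes = 14×14 = 196
Favorable (sum ≤ 12): 66
P = 66/196 = 0.3367

P = 0.3367


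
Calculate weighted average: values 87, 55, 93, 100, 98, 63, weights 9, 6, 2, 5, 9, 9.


Numerator = 87*9 + 55*6 + 93*2 + 100*5 + 98*9 + 63*9 = 3248
Denominator = 9 + 6 + 2 + 5 + 9 + 9 = 40
WM = 3248/40 = 81.2000

WM = 81.2000


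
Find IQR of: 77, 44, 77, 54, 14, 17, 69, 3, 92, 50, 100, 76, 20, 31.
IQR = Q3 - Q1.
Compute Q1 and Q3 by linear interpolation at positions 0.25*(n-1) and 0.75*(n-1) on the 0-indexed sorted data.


Sorted: 3, 14, 17, 20, 31, 44, 50, 54, 69, 76, 77, 77, 92, 100
Q1 (25th %ile) = 22.7500
Q3 (75th %ile) = 76.7500
IQR = 76.7500 - 22.7500 = 54.0000

IQR = 54.0000


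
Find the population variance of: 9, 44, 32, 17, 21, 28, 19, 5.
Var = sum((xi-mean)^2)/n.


Mean = 21.8750
Squared deviations: 165.7656, 489.5156, 102.5156, 23.7656, 0.7656, 37.5156, 8.2656, 284.7656
Sum = 1112.8750
Variance = 1112.8750/8 = 139.1094

Variance = 139.1094


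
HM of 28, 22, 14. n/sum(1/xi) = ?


Sum of reciprocals = 1/28 + 1/22 + 1/14 = 0.152597
HM = 3/0.152597 = 19.6596

HM = 19.6596


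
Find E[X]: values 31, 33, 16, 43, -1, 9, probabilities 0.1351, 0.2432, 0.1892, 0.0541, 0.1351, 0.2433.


E[X] = 31*0.1351 + 33*0.2432 + 16*0.1892 + 43*0.0541 - 1*0.1351 + 9*0.2433
= 4.1881 + 8.0256 + 3.0272 + 2.3263 - 0.1351 + 2.1897
= 19.6218

E[X] = 19.6218


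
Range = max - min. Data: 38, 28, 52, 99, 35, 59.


Max = 99, Min = 28
Range = 99 - 28 = 71

Range = 71


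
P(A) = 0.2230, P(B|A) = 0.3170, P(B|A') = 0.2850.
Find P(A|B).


P(B) = P(B|A)*P(A) + P(B|A')*P(A')
= 0.3170*0.2230 + 0.2850*0.7770
= 0.070691 + 0.221445 = 0.292136
P(A|B) = 0.070691/0.292136 = 0.2420

P(A|B) = 0.2420


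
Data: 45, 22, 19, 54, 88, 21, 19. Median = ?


Sorted: 19, 19, 21, 22, 45, 54, 88
n = 7 (odd)
Middle value = 22

Median = 22


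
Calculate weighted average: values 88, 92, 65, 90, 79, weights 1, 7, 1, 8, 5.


Numerator = 88*1 + 92*7 + 65*1 + 90*8 + 79*5 = 1912
Denominator = 1 + 7 + 1 + 8 + 5 = 22
WM = 1912/22 = 86.9091

WM = 86.9091


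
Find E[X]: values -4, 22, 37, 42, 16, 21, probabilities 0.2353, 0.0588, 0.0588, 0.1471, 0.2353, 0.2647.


E[X] = -4*0.2353 + 22*0.0588 + 37*0.0588 + 42*0.1471 + 16*0.2353 + 21*0.2647
= -0.9412 + 1.2936 + 2.1756 + 6.1782 + 3.7648 + 5.5587
= 18.0297

E[X] = 18.0297


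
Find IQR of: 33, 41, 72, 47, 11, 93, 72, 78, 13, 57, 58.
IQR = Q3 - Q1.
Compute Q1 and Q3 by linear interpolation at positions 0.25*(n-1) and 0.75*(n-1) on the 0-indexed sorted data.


Sorted: 11, 13, 33, 41, 47, 57, 58, 72, 72, 78, 93
Q1 (25th %ile) = 37.0000
Q3 (75th %ile) = 72.0000
IQR = 72.0000 - 37.0000 = 35.0000

IQR = 35.0000


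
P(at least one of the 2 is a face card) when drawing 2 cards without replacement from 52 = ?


P(at least one) = 1 - P(none)
P(none) = (40/52) × (39/51) = 0.588235
P(at least one) = 1 - 0.588235 = 0.4118

P = 0.4118


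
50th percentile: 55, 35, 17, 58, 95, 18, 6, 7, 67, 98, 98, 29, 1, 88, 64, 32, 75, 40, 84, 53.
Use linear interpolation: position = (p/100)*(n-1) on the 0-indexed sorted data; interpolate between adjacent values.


Sorted: 1, 6, 7, 17, 18, 29, 32, 35, 40, 53, 55, 58, 64, 67, 75, 84, 88, 95, 98, 98
n = 20
Index = 50/100 * 19 = 9.5000
Lower = data[9] = 53, Upper = data[10] = 55
P50 = 53 + 0.5000*(2) = 54.0000

P50 = 54.0000


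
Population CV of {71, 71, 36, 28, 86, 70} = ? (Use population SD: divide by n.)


Mean = 60.3333
SD = 20.8859
CV = (20.8859/60.3333)*100 = 34.6176%

CV = 34.6176%


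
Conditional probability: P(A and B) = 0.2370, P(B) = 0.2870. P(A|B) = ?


P(A|B) = 0.2370/0.2870 = 0.8258

P(A|B) = 0.8258


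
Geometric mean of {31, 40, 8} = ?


Product = 31 × 40 × 8 = 9920
GM = 9920^(1/3) = 21.4867

GM = 21.4867


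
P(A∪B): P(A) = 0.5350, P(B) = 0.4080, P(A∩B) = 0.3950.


P(A∪B) = 0.5350 + 0.4080 - 0.3950
= 0.9430 - 0.3950
= 0.5480

P(A∪B) = 0.5480


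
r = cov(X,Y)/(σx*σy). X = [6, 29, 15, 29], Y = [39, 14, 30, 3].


Mean X = 19.7500, Mean Y = 21.5000
SD X = 9.781999, SD Y = 13.937360
Cov = -130.375000
r = -130.375000/(9.781999*13.937360) = -0.9563

r = -0.9563


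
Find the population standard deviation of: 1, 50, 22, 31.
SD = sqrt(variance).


Mean = 26.0000
Variance = 310.5000
SD = sqrt(310.5000) = 17.6210

SD = 17.6210


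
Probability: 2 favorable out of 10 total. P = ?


P = 2/10 = 0.2000

P = 0.2000


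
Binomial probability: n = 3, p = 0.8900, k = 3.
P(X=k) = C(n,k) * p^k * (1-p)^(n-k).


C(3,3) = 1
p^3 = 0.704969
(1-p)^0 = 1.000000
P = 1 * 0.704969 * 1.000000 = 0.7050

P(X=3) = 0.7050


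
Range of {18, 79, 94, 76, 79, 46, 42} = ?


Max = 94, Min = 18
Range = 94 - 18 = 76

Range = 76


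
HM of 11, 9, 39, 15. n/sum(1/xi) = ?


Sum of reciprocals = 1/11 + 1/9 + 1/39 + 1/15 = 0.294328
HM = 4/0.294328 = 13.5903

HM = 13.5903


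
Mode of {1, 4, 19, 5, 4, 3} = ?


Frequencies: 1:1, 3:1, 4:2, 5:1, 19:1
Max frequency = 2
Mode = 4

Mode = 4


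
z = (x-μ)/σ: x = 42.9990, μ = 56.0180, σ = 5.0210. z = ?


z = (42.9990 - 56.0180)/5.0210
= -13.0190/5.0210
= -2.5929

z = -2.5929


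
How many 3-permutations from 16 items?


P(16,3) = 16!/13!
= 20922789888000/6227020800
= 3360

P(16,3) = 3360


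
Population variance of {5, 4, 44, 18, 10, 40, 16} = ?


Mean = 19.5714
Squared deviations: 212.3265, 242.4694, 596.7551, 2.4694, 91.6122, 417.3265, 12.7551
Sum = 1575.7143
Variance = 1575.7143/7 = 225.1020

Variance = 225.1020


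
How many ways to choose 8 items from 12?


C(12,8) = 12!/(8! × 4!)
= 479001600/(40320 × 24)
= 495

C(12,8) = 495


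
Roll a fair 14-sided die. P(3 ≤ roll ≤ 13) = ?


Favorable outcomes (3 ≤ roll ≤ 13): 11
Total outcomes = 14
P = 11/14 = 0.7857

P = 0.7857


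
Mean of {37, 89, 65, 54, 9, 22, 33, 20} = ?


Sum = 37 + 89 + 65 + 54 + 9 + 22 + 33 + 20 = 329
n = 8
Mean = 329/8 = 41.1250

Mean = 41.1250


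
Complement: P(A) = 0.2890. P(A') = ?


P(not A) = 1 - 0.2890 = 0.7110

P(not A) = 0.7110


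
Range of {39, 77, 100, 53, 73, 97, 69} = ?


Max = 100, Min = 39
Range = 100 - 39 = 61

Range = 61


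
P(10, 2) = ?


P(10,2) = 10!/8!
= 3628800/40320
= 90

P(10,2) = 90


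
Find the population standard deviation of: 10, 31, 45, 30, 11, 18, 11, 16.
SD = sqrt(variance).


Mean = 21.5000
Variance = 138.7500
SD = sqrt(138.7500) = 11.7792

SD = 11.7792


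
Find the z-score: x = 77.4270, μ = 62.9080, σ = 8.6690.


z = (77.4270 - 62.9080)/8.6690
= 14.5190/8.6690
= 1.6748

z = 1.6748


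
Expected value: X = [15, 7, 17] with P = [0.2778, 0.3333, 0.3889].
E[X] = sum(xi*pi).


E[X] = 15*0.2778 + 7*0.3333 + 17*0.3889
= 4.1670 + 2.3331 + 6.6113
= 13.1114

E[X] = 13.1114


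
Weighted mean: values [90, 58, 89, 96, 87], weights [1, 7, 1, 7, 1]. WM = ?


Numerator = 90*1 + 58*7 + 89*1 + 96*7 + 87*1 = 1344
Denominator = 1 + 7 + 1 + 7 + 1 = 17
WM = 1344/17 = 79.0588

WM = 79.0588


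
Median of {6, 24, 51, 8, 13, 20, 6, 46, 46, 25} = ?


Sorted: 6, 6, 8, 13, 20, 24, 25, 46, 46, 51
n = 10 (even)
Middle values: 20 and 24
Median = (20+24)/2 = 22.0000

Median = 22.0000


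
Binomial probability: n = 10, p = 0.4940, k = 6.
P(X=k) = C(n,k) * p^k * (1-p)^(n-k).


C(10,6) = 210
p^6 = 0.014533
(1-p)^4 = 0.065554
P = 210 * 0.014533 * 0.065554 = 0.2001

P(X=6) = 0.2001


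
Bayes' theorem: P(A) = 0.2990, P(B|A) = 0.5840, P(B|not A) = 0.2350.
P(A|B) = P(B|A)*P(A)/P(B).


P(B) = P(B|A)*P(A) + P(B|A')*P(A')
= 0.5840*0.2990 + 0.2350*0.7010
= 0.174616 + 0.164735 = 0.339351
P(A|B) = 0.174616/0.339351 = 0.5146

P(A|B) = 0.5146


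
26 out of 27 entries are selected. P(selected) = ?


P = 26/27 = 0.9630

P = 0.9630


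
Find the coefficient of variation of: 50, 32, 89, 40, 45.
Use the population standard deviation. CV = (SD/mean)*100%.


Mean = 51.2000
SD = 19.8131
CV = (19.8131/51.2000)*100 = 38.6975%

CV = 38.6975%


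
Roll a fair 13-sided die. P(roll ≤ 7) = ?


Favorable outcomes (roll ≤ 7): 7
Total outcomes = 13
P = 7/13 = 0.5385

P = 0.5385


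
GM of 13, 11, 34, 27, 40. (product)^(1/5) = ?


Product = 13 × 11 × 34 × 27 × 40 = 5250960
GM = 5250960^(1/5) = 22.0825

GM = 22.0825


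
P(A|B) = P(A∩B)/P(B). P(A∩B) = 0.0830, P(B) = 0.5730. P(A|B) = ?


P(A|B) = 0.0830/0.5730 = 0.1449

P(A|B) = 0.1449


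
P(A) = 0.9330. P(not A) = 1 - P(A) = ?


P(not A) = 1 - 0.9330 = 0.0670

P(not A) = 0.0670


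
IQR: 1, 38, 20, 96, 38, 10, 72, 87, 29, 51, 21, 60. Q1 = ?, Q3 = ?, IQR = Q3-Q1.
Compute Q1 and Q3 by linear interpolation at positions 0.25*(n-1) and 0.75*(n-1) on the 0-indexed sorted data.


Sorted: 1, 10, 20, 21, 29, 38, 38, 51, 60, 72, 87, 96
Q1 (25th %ile) = 20.7500
Q3 (75th %ile) = 63.0000
IQR = 63.0000 - 20.7500 = 42.2500

IQR = 42.2500


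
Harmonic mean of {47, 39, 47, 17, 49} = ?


Sum of reciprocals = 1/47 + 1/39 + 1/47 + 1/17 + 1/49 = 0.147426
HM = 5/0.147426 = 33.9153

HM = 33.9153


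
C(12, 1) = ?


C(12,1) = 12!/(1! × 11!)
= 479001600/(1 × 39916800)
= 12

C(12,1) = 12


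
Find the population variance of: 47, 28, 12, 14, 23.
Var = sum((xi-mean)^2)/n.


Mean = 24.8000
Squared deviations: 492.8400, 10.2400, 163.8400, 116.6400, 3.2400
Sum = 786.8000
Variance = 786.8000/5 = 157.3600

Variance = 157.3600


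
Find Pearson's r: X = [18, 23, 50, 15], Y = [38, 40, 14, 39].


Mean X = 26.5000, Mean Y = 32.7500
SD X = 13.865425, SD Y = 10.848387
Cov = -145.625000
r = -145.625000/(13.865425*10.848387) = -0.9681

r = -0.9681


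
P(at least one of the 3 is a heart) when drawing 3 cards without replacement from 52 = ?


P(at least one) = 1 - P(none)
P(none) = (39/52) × (38/51) × (37/50) = 0.413529
P(at least one) = 1 - 0.413529 = 0.5865

P = 0.5865


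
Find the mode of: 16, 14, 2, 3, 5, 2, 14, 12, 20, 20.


Frequencies: 2:2, 3:1, 5:1, 12:1, 14:2, 16:1, 20:2
Max frequency = 2
Mode = 2, 14, 20

Mode = 2, 14, 20


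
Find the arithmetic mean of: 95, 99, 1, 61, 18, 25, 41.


Sum = 95 + 99 + 1 + 61 + 18 + 25 + 41 = 340
n = 7
Mean = 340/7 = 48.5714

Mean = 48.5714


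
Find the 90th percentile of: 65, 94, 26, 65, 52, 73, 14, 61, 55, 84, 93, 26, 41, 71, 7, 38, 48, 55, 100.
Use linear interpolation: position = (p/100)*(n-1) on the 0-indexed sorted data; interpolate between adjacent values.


Sorted: 7, 14, 26, 26, 38, 41, 48, 52, 55, 55, 61, 65, 65, 71, 73, 84, 93, 94, 100
n = 19
Index = 90/100 * 18 = 16.2000
Lower = data[16] = 93, Upper = data[17] = 94
P90 = 93 + 0.2000*(1) = 93.2000

P90 = 93.2000


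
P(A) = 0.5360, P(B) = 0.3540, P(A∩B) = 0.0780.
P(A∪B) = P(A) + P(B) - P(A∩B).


P(A∪B) = 0.5360 + 0.3540 - 0.0780
= 0.8900 - 0.0780
= 0.8120

P(A∪B) = 0.8120


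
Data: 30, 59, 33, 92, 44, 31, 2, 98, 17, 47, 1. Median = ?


Sorted: 1, 2, 17, 30, 31, 33, 44, 47, 59, 92, 98
n = 11 (odd)
Middle value = 33

Median = 33


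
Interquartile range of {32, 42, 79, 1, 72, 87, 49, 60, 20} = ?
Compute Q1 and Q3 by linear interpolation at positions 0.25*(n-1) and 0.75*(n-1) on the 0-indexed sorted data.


Sorted: 1, 20, 32, 42, 49, 60, 72, 79, 87
Q1 (25th %ile) = 32.0000
Q3 (75th %ile) = 72.0000
IQR = 72.0000 - 32.0000 = 40.0000

IQR = 40.0000


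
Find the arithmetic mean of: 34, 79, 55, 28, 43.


Sum = 34 + 79 + 55 + 28 + 43 = 239
n = 5
Mean = 239/5 = 47.8000

Mean = 47.8000


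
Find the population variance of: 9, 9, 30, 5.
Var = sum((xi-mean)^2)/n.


Mean = 13.2500
Squared deviations: 18.0625, 18.0625, 280.5625, 68.0625
Sum = 384.7500
Variance = 384.7500/4 = 96.1875

Variance = 96.1875


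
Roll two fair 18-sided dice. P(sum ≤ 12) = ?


Total outcomes = 18×18 = 324
Favorable (sum ≤ 12): 66
P = 66/324 = 0.2037

P = 0.2037


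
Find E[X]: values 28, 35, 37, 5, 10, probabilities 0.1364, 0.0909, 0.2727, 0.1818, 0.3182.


E[X] = 28*0.1364 + 35*0.0909 + 37*0.2727 + 5*0.1818 + 10*0.3182
= 3.8192 + 3.1815 + 10.0899 + 0.9090 + 3.1820
= 21.1816

E[X] = 21.1816


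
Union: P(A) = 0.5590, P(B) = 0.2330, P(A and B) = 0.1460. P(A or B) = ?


P(A∪B) = 0.5590 + 0.2330 - 0.1460
= 0.7920 - 0.1460
= 0.6460

P(A∪B) = 0.6460


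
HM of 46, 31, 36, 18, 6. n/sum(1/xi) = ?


Sum of reciprocals = 1/46 + 1/31 + 1/36 + 1/18 + 1/6 = 0.303997
HM = 5/0.303997 = 16.4475

HM = 16.4475


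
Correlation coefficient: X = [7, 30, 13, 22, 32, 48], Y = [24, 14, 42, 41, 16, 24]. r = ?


Mean X = 25.3333, Mean Y = 26.8333
SD X = 13.412266, SD Y = 11.021444
Cov = -63.111111
r = -63.111111/(13.412266*11.021444) = -0.4269

r = -0.4269


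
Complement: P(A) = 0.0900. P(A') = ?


P(not A) = 1 - 0.0900 = 0.9100

P(not A) = 0.9100


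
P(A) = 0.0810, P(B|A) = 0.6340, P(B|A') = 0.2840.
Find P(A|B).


P(B) = P(B|A)*P(A) + P(B|A')*P(A')
= 0.6340*0.0810 + 0.2840*0.9190
= 0.051354 + 0.260996 = 0.312350
P(A|B) = 0.051354/0.312350 = 0.1644

P(A|B) = 0.1644


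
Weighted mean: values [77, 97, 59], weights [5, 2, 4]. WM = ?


Numerator = 77*5 + 97*2 + 59*4 = 815
Denominator = 5 + 2 + 4 = 11
WM = 815/11 = 74.0909

WM = 74.0909


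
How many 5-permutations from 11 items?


P(11,5) = 11!/6!
= 39916800/720
= 55440

P(11,5) = 55440


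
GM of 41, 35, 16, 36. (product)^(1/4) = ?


Product = 41 × 35 × 16 × 36 = 826560
GM = 826560^(1/4) = 30.1522

GM = 30.1522


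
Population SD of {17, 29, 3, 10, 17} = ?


Mean = 15.2000
Variance = 74.5600
SD = sqrt(74.5600) = 8.6348

SD = 8.6348


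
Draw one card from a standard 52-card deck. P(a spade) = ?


13 spades in 52 cards
P = 13/52 = 0.2500

P = 0.2500


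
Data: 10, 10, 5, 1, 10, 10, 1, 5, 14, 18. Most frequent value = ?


Frequencies: 1:2, 5:2, 10:4, 14:1, 18:1
Max frequency = 4
Mode = 10

Mode = 10


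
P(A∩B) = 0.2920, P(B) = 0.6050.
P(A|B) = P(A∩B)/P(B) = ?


P(A|B) = 0.2920/0.6050 = 0.4826

P(A|B) = 0.4826


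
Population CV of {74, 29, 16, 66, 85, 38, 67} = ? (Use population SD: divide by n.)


Mean = 53.5714
SD = 23.8977
CV = (23.8977/53.5714)*100 = 44.6091%

CV = 44.6091%


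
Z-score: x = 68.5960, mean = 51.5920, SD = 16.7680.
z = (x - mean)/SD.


z = (68.5960 - 51.5920)/16.7680
= 17.0040/16.7680
= 1.0141

z = 1.0141


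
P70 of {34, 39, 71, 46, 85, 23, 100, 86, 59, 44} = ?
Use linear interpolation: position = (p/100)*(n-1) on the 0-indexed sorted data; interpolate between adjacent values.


Sorted: 23, 34, 39, 44, 46, 59, 71, 85, 86, 100
n = 10
Index = 70/100 * 9 = 6.3000
Lower = data[6] = 71, Upper = data[7] = 85
P70 = 71 + 0.3000*(14) = 75.2000

P70 = 75.2000


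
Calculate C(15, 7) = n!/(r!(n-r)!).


C(15,7) = 15!/(7! × 8!)
= 1307674368000/(5040 × 40320)
= 6435

C(15,7) = 6435


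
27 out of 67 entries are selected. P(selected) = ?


P = 27/67 = 0.4030

P = 0.4030


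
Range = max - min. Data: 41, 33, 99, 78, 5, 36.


Max = 99, Min = 5
Range = 99 - 5 = 94

Range = 94


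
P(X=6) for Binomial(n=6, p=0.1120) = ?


C(6,6) = 1
p^6 = 1.973823e-06
(1-p)^0 = 1.000000
P = 1 * 1.973823e-06 * 1.000000 = 1.9738e-06

P(X=6) = 1.9738e-06


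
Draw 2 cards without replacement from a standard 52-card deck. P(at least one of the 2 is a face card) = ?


P(at least one) = 1 - P(none)
P(none) = (40/52) × (39/51) = 0.588235
P(at least one) = 1 - 0.588235 = 0.4118

P = 0.4118


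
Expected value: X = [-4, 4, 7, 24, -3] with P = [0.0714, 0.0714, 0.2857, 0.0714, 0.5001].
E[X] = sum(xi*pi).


E[X] = -4*0.0714 + 4*0.0714 + 7*0.2857 + 24*0.0714 - 3*0.5001
= -0.2856 + 0.2856 + 1.9999 + 1.7136 - 1.5003
= 2.2132

E[X] = 2.2132


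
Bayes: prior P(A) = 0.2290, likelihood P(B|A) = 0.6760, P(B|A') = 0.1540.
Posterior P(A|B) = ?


P(B) = P(B|A)*P(A) + P(B|A')*P(A')
= 0.6760*0.2290 + 0.1540*0.7710
= 0.154804 + 0.118734 = 0.273538
P(A|B) = 0.154804/0.273538 = 0.5659

P(A|B) = 0.5659


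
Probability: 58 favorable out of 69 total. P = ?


P = 58/69 = 0.8406

P = 0.8406


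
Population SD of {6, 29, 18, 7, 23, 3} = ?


Mean = 14.3333
Variance = 92.5556
SD = sqrt(92.5556) = 9.6206

SD = 9.6206


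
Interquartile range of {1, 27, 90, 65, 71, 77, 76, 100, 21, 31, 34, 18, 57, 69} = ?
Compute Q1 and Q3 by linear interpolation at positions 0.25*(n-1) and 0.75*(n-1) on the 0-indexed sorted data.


Sorted: 1, 18, 21, 27, 31, 34, 57, 65, 69, 71, 76, 77, 90, 100
Q1 (25th %ile) = 28.0000
Q3 (75th %ile) = 74.7500
IQR = 74.7500 - 28.0000 = 46.7500

IQR = 46.7500


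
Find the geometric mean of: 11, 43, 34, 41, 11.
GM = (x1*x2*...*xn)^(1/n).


Product = 11 × 43 × 34 × 41 × 11 = 7252982
GM = 7252982^(1/5) = 23.5561

GM = 23.5561


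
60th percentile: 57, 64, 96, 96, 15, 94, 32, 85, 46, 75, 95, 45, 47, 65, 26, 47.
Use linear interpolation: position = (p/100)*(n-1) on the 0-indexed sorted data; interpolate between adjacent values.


Sorted: 15, 26, 32, 45, 46, 47, 47, 57, 64, 65, 75, 85, 94, 95, 96, 96
n = 16
Index = 60/100 * 15 = 9.0000
Lower = data[9] = 65, Upper = data[10] = 75
P60 = 65 + 0*(10) = 65.0000

P60 = 65.0000


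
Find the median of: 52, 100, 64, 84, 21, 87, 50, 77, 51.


Sorted: 21, 50, 51, 52, 64, 77, 84, 87, 100
n = 9 (odd)
Middle value = 64

Median = 64


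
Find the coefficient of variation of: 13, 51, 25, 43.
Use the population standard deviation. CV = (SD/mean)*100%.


Mean = 33.0000
SD = 14.8997
CV = (14.8997/33.0000)*100 = 45.1505%

CV = 45.1505%


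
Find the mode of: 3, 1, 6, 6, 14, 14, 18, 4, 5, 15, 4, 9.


Frequencies: 1:1, 3:1, 4:2, 5:1, 6:2, 9:1, 14:2, 15:1, 18:1
Max frequency = 2
Mode = 4, 6, 14

Mode = 4, 6, 14


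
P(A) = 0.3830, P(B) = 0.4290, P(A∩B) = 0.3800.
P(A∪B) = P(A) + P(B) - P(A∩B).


P(A∪B) = 0.3830 + 0.4290 - 0.3800
= 0.8120 - 0.3800
= 0.4320

P(A∪B) = 0.4320


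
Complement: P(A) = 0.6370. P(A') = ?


P(not A) = 1 - 0.6370 = 0.3630

P(not A) = 0.3630


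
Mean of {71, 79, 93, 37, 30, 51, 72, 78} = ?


Sum = 71 + 79 + 93 + 37 + 30 + 51 + 72 + 78 = 511
n = 8
Mean = 511/8 = 63.8750

Mean = 63.8750


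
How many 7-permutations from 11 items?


P(11,7) = 11!/4!
= 39916800/24
= 1663200

P(11,7) = 1663200


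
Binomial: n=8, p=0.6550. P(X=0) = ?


C(8,0) = 1
p^0 = 1.000000
(1-p)^8 = 0.000201
P = 1 * 1.000000 * 0.000201 = 0.0002

P(X=0) = 0.0002


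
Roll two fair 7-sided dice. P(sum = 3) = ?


Total outcomes = 7×7 = 49
Favorable (sum = 3): 2
P = 2/49 = 0.0408

P = 0.0408


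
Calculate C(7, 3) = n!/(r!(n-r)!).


C(7,3) = 7!/(3! × 4!)
= 5040/(6 × 24)
= 35

C(7,3) = 35


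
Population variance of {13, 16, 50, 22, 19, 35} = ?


Mean = 25.8333
Squared deviations: 164.6944, 96.6944, 584.0278, 14.6944, 46.6944, 84.0278
Sum = 990.8333
Variance = 990.8333/6 = 165.1389

Variance = 165.1389


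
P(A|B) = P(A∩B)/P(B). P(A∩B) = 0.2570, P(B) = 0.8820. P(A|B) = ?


P(A|B) = 0.2570/0.8820 = 0.2914

P(A|B) = 0.2914


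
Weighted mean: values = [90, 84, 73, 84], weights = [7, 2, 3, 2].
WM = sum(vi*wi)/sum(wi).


Numerator = 90*7 + 84*2 + 73*3 + 84*2 = 1185
Denominator = 7 + 2 + 3 + 2 = 14
WM = 1185/14 = 84.6429

WM = 84.6429


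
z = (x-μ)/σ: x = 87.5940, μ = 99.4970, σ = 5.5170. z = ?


z = (87.5940 - 99.4970)/5.5170
= -11.9030/5.5170
= -2.1575

z = -2.1575


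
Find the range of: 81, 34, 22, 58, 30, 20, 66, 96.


Max = 96, Min = 20
Range = 96 - 20 = 76

Range = 76


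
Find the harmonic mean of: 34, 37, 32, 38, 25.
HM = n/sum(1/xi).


Sum of reciprocals = 1/34 + 1/37 + 1/32 + 1/38 + 1/25 = 0.154005
HM = 5/0.154005 = 32.4666

HM = 32.4666


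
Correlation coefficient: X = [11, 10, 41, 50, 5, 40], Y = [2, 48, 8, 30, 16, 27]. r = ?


Mean X = 26.1667, Mean Y = 21.8333
SD X = 17.883108, SD Y = 15.257967
Cov = 10.361111
r = 10.361111/(17.883108*15.257967) = 0.0380

r = 0.0380


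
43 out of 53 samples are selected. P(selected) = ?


P = 43/53 = 0.8113

P = 0.8113


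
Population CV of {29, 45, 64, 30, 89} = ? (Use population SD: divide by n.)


Mean = 51.4000
SD = 22.6857
CV = (22.6857/51.4000)*100 = 44.1356%

CV = 44.1356%


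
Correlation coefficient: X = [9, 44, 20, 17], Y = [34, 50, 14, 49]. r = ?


Mean X = 22.5000, Mean Y = 36.7500
SD X = 13.047988, SD Y = 14.583810
Cov = 77.875000
r = 77.875000/(13.047988*14.583810) = 0.4092

r = 0.4092


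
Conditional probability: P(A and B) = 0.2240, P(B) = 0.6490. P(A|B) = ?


P(A|B) = 0.2240/0.6490 = 0.3451

P(A|B) = 0.3451


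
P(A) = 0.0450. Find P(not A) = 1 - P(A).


P(not A) = 1 - 0.0450 = 0.9550

P(not A) = 0.9550


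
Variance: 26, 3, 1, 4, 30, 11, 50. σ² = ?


Mean = 17.8571
Squared deviations: 66.3061, 220.7347, 284.1633, 192.0204, 147.4490, 47.0204, 1033.1633
Sum = 1990.8571
Variance = 1990.8571/7 = 284.4082

Variance = 284.4082


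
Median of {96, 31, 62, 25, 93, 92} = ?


Sorted: 25, 31, 62, 92, 93, 96
n = 6 (even)
Middle values: 62 and 92
Median = (62+92)/2 = 77.0000

Median = 77.0000


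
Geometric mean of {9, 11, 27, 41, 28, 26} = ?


Product = 9 × 11 × 27 × 41 × 28 × 26 = 79783704
GM = 79783704^(1/6) = 20.7485

GM = 20.7485


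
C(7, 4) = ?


C(7,4) = 7!/(4! × 3!)
= 5040/(24 × 6)
= 35

C(7,4) = 35


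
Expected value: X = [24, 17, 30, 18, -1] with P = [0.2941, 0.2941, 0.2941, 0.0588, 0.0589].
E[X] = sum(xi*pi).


E[X] = 24*0.2941 + 17*0.2941 + 30*0.2941 + 18*0.0588 - 1*0.0589
= 7.0584 + 4.9997 + 8.8230 + 1.0584 - 0.0589
= 21.8806

E[X] = 21.8806


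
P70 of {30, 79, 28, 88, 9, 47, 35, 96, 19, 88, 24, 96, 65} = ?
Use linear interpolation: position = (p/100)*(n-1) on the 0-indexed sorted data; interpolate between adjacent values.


Sorted: 9, 19, 24, 28, 30, 35, 47, 65, 79, 88, 88, 96, 96
n = 13
Index = 70/100 * 12 = 8.4000
Lower = data[8] = 79, Upper = data[9] = 88
P70 = 79 + 0.4000*(9) = 82.6000

P70 = 82.6000


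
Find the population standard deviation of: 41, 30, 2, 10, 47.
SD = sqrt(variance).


Mean = 26.0000
Variance = 302.8000
SD = sqrt(302.8000) = 17.4011

SD = 17.4011


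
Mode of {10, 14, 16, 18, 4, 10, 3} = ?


Frequencies: 3:1, 4:1, 10:2, 14:1, 16:1, 18:1
Max frequency = 2
Mode = 10

Mode = 10


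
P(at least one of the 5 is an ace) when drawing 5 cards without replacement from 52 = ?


P(at least one) = 1 - P(none)
P(none) = (48/52) × (47/51) × (46/50) × (45/49) × (44/48) = 0.658842
P(at least one) = 1 - 0.658842 = 0.3412

P = 0.3412


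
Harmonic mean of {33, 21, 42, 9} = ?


Sum of reciprocals = 1/33 + 1/21 + 1/42 + 1/9 = 0.212843
HM = 4/0.212843 = 18.7932

HM = 18.7932


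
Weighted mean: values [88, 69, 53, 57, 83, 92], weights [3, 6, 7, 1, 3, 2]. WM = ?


Numerator = 88*3 + 69*6 + 53*7 + 57*1 + 83*3 + 92*2 = 1539
Denominator = 3 + 6 + 7 + 1 + 3 + 2 = 22
WM = 1539/22 = 69.9545

WM = 69.9545


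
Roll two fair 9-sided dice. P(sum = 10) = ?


Total outcomes = 9×9 = 81
Favorable (sum = 10): 9
P = 9/81 = 0.1111

P = 0.1111


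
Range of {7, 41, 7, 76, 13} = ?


Max = 76, Min = 7
Range = 76 - 7 = 69

Range = 69


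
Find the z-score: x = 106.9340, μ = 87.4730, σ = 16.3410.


z = (106.9340 - 87.4730)/16.3410
= 19.4610/16.3410
= 1.1909

z = 1.1909


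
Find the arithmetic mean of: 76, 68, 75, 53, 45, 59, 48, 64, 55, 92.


Sum = 76 + 68 + 75 + 53 + 45 + 59 + 48 + 64 + 55 + 92 = 635
n = 10
Mean = 635/10 = 63.5000

Mean = 63.5000


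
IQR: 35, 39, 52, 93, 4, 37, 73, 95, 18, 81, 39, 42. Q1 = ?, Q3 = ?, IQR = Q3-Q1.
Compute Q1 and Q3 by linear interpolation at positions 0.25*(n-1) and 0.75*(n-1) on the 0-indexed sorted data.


Sorted: 4, 18, 35, 37, 39, 39, 42, 52, 73, 81, 93, 95
Q1 (25th %ile) = 36.5000
Q3 (75th %ile) = 75.0000
IQR = 75.0000 - 36.5000 = 38.5000

IQR = 38.5000


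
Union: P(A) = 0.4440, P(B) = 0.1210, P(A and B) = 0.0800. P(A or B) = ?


P(A∪B) = 0.4440 + 0.1210 - 0.0800
= 0.5650 - 0.0800
= 0.4850

P(A∪B) = 0.4850


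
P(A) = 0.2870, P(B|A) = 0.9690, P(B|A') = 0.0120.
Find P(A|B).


P(B) = P(B|A)*P(A) + P(B|A')*P(A')
= 0.9690*0.2870 + 0.0120*0.7130
= 0.278103 + 0.008556 = 0.286659
P(A|B) = 0.278103/0.286659 = 0.9702

P(A|B) = 0.9702


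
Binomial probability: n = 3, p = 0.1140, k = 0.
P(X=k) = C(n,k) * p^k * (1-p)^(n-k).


C(3,0) = 1
p^0 = 1.000000
(1-p)^3 = 0.695506
P = 1 * 1.000000 * 0.695506 = 0.6955

P(X=0) = 0.6955


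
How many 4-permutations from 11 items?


P(11,4) = 11!/7!
= 39916800/5040
= 7920

P(11,4) = 7920


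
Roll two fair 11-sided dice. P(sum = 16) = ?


Total outcomes = 11×11 = 121
Favorable (sum = 16): 7
P = 7/121 = 0.0579

P = 0.0579


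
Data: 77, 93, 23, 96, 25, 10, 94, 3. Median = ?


Sorted: 3, 10, 23, 25, 77, 93, 94, 96
n = 8 (even)
Middle values: 25 and 77
Median = (25+77)/2 = 51.0000

Median = 51.0000


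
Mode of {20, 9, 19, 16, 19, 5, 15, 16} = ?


Frequencies: 5:1, 9:1, 15:1, 16:2, 19:2, 20:1
Max frequency = 2
Mode = 16, 19

Mode = 16, 19


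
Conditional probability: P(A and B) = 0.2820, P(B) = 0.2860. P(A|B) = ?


P(A|B) = 0.2820/0.2860 = 0.9860

P(A|B) = 0.9860


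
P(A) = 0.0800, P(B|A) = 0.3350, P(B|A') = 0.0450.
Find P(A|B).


P(B) = P(B|A)*P(A) + P(B|A')*P(A')
= 0.3350*0.0800 + 0.0450*0.9200
= 0.026800 + 0.041400 = 0.068200
P(A|B) = 0.026800/0.068200 = 0.3930

P(A|B) = 0.3930


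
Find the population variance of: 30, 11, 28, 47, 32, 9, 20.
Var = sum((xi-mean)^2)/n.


Mean = 25.2857
Squared deviations: 22.2245, 204.0816, 7.3673, 471.5102, 45.0816, 265.2245, 27.9388
Sum = 1043.4286
Variance = 1043.4286/7 = 149.0612

Variance = 149.0612


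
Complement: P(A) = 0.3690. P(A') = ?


P(not A) = 1 - 0.3690 = 0.6310

P(not A) = 0.6310


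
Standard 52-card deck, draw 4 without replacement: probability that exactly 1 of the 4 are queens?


Hypergeometric: P(X=1) = C(4,1)·C(48,3) / C(52,4)
= 4 × 17296 / 270725
= 69184/270725 = 0.2556

P = 0.2556


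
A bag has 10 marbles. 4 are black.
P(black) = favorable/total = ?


P = 4/10 = 0.4000

P = 0.4000


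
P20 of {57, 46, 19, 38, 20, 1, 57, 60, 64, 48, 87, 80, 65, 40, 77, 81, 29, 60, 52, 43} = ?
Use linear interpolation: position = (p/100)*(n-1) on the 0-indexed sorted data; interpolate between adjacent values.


Sorted: 1, 19, 20, 29, 38, 40, 43, 46, 48, 52, 57, 57, 60, 60, 64, 65, 77, 80, 81, 87
n = 20
Index = 20/100 * 19 = 3.8000
Lower = data[3] = 29, Upper = data[4] = 38
P20 = 29 + 0.8000*(9) = 36.2000

P20 = 36.2000


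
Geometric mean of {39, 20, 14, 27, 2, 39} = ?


Product = 39 × 20 × 14 × 27 × 2 × 39 = 22997520
GM = 22997520^(1/6) = 16.8635

GM = 16.8635


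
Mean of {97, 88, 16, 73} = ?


Sum = 97 + 88 + 16 + 73 = 274
n = 4
Mean = 274/4 = 68.5000

Mean = 68.5000


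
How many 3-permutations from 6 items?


P(6,3) = 6!/3!
= 720/6
= 120

P(6,3) = 120


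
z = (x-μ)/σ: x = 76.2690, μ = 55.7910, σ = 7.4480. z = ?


z = (76.2690 - 55.7910)/7.4480
= 20.4780/7.4480
= 2.7495

z = 2.7495


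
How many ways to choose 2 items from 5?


C(5,2) = 5!/(2! × 3!)
= 120/(2 × 6)
= 10

C(5,2) = 10


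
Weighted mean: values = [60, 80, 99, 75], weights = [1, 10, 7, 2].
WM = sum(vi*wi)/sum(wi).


Numerator = 60*1 + 80*10 + 99*7 + 75*2 = 1703
Denominator = 1 + 10 + 7 + 2 = 20
WM = 1703/20 = 85.1500

WM = 85.1500


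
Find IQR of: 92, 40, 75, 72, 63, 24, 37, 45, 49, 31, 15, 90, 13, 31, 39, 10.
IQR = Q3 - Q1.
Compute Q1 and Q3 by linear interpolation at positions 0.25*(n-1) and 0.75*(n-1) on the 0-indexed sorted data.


Sorted: 10, 13, 15, 24, 31, 31, 37, 39, 40, 45, 49, 63, 72, 75, 90, 92
Q1 (25th %ile) = 29.2500
Q3 (75th %ile) = 65.2500
IQR = 65.2500 - 29.2500 = 36.0000

IQR = 36.0000


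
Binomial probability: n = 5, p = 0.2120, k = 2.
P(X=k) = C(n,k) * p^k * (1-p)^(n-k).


C(5,2) = 10
p^2 = 0.044944
(1-p)^3 = 0.489304
P = 10 * 0.044944 * 0.489304 = 0.2199

P(X=2) = 0.2199


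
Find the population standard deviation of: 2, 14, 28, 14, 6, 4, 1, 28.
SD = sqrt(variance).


Mean = 12.1250
Variance = 105.1094
SD = sqrt(105.1094) = 10.2523

SD = 10.2523


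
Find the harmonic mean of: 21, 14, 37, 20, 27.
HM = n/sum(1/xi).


Sum of reciprocals = 1/21 + 1/14 + 1/37 + 1/20 + 1/27 = 0.233112
HM = 5/0.233112 = 21.4489

HM = 21.4489


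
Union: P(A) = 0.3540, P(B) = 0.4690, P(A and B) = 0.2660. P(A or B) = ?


P(A∪B) = 0.3540 + 0.4690 - 0.2660
= 0.8230 - 0.2660
= 0.5570

P(A∪B) = 0.5570


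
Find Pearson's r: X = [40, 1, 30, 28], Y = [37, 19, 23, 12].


Mean X = 24.7500, Mean Y = 22.7500
SD X = 14.446020, SD Y = 9.120718
Cov = 68.187500
r = 68.187500/(14.446020*9.120718) = 0.5175

r = 0.5175


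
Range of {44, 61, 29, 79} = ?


Max = 79, Min = 29
Range = 79 - 29 = 50

Range = 50


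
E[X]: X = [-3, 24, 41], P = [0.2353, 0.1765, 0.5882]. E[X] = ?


E[X] = -3*0.2353 + 24*0.1765 + 41*0.5882
= -0.7059 + 4.2360 + 24.1162
= 27.6463

E[X] = 27.6463


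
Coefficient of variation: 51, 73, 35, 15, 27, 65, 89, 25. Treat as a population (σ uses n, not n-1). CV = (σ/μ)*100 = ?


Mean = 47.5000
SD = 24.5713
CV = (24.5713/47.5000)*100 = 51.7291%

CV = 51.7291%
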